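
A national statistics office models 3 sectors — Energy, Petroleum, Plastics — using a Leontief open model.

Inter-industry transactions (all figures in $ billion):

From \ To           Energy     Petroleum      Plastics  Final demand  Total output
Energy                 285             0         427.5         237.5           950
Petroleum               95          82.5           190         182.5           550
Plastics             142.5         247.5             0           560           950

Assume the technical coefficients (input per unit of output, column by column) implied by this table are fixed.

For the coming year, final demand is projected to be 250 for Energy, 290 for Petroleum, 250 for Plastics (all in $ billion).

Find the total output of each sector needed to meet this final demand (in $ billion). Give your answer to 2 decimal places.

x_1 = 757.85, x_2 = 577.00, x_3 = 623.33

Technical coefficients a_ij = z_ij / X_j:
  a_11 = 285/950 = 0.30, a_21 = 95/950 = 0.10, a_31 = 142.5/950 = 0.15
  a_12 = 0/550 = 0.00, a_22 = 82.5/550 = 0.15, a_32 = 247.5/550 = 0.45
  a_13 = 427.5/950 = 0.45, a_23 = 190/950 = 0.20, a_33 = 0/950 = 0.00
I − A =
  [   0.70     0.00    -0.45]
  [  -0.10     0.85    -0.20]
  [  -0.15    -0.45     1.00]
Cofactors of I−A, C_ij = (−1)^(i+j)·(minor ij) (rows/columns in the sector order above):
  C_11 = (0.85)(1.00) − (-0.20)(-0.45) = 0.7600
  C_12 = −[(-0.10)(1.00) − (-0.20)(-0.15)] = 0.1300
  C_13 = (-0.10)(-0.45) − (0.85)(-0.15) = 0.1725
  C_21 = −[(0.00)(1.00) − (-0.45)(-0.45)] = 0.2025
  C_22 = (0.70)(1.00) − (-0.45)(-0.15) = 0.6325
  C_23 = −[(0.70)(-0.45) − (0.00)(-0.15)] = 0.3150
  C_31 = (0.00)(-0.20) − (-0.45)(0.85) = 0.3825
  C_32 = −[(0.70)(-0.20) − (-0.45)(-0.10)] = 0.1850
  C_33 = (0.70)(0.85) − (0.00)(-0.10) = 0.5950
det(I−A) = Σ_j (I−A)_1j·C_1j = (0.70)(0.7600) + (0.00)(0.1300) + (-0.45)(0.1725) = 0.454375
adj(I−A) = Cᵀ =
  [ 0.7600   0.2025   0.3825]
  [ 0.1300   0.6325   0.1850]
  [ 0.1725   0.3150   0.5950]
(I − A)⁻¹ = adj(I−A) / det(I−A) ≈
  [   1.6726     0.4457     0.8418]
  [   0.2861     1.3920     0.4072]
  [   0.3796     0.6933     1.3095]
x = (I − A)⁻¹ d = adj(I−A)·d / det(I−A), with det(I−A) = 0.454375:
  x_1 = (0.7600·250 + 0.2025·290 + 0.3825·250) / 0.454375 = 344.35 / 0.454375 ≈ 757.85
  x_2 = (0.1300·250 + 0.6325·290 + 0.1850·250) / 0.454375 = 262.175 / 0.454375 ≈ 577.00
  x_3 = (0.1725·250 + 0.3150·290 + 0.5950·250) / 0.454375 = 283.225 / 0.454375 ≈ 623.33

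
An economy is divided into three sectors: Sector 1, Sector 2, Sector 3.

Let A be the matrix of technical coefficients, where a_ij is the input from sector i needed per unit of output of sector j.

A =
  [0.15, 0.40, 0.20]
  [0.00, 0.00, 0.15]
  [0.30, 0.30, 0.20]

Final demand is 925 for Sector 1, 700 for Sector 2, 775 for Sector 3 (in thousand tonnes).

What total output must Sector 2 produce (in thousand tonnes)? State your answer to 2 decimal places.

I − A =
  [   0.85    -0.40    -0.20]
  [   0.00     1.00    -0.15]
  [  -0.30    -0.30     0.80]
Cofactors of I−A, C_ij = (−1)^(i+j)·(minor ij) (rows/columns in the sector order above):
  C_11 = (1.00)(0.80) − (-0.15)(-0.30) = 0.7550
  C_12 = −[(0.00)(0.80) − (-0.15)(-0.30)] = 0.0450
  C_13 = (0.00)(-0.30) − (1.00)(-0.30) = 0.3000
  C_21 = −[(-0.40)(0.80) − (-0.20)(-0.30)] = 0.3800
  C_22 = (0.85)(0.80) − (-0.20)(-0.30) = 0.6200
  C_23 = −[(0.85)(-0.30) − (-0.40)(-0.30)] = 0.3750
  C_31 = (-0.40)(-0.15) − (-0.20)(1.00) = 0.2600
  C_32 = −[(0.85)(-0.15) − (-0.20)(0.00)] = 0.1275
  C_33 = (0.85)(1.00) − (-0.40)(0.00) = 0.8500
det(I−A) = Σ_j (I−A)_1j·C_1j = (0.85)(0.7550) + (-0.40)(0.0450) + (-0.20)(0.3000) = 0.56375
adj(I−A) = Cᵀ =
  [ 0.7550   0.3800   0.2600]
  [ 0.0450   0.6200   0.1275]
  [ 0.3000   0.3750   0.8500]
(I − A)⁻¹ = adj(I−A) / det(I−A) ≈
  [   1.3392     0.6741     0.4612]
  [   0.0798     1.0998     0.2262]
  [   0.5322     0.6652     1.5078]
x = (I − A)⁻¹ d = adj(I−A)·d / det(I−A), with det(I−A) = 0.56375:
  x_1 = (0.7550·925 + 0.3800·700 + 0.2600·775) / 0.56375 = 1165.875 / 0.56375 ≈ 2068.07
  x_2 = (0.0450·925 + 0.6200·700 + 0.1275·775) / 0.56375 = 574.4375 / 0.56375 ≈ 1018.96
  x_3 = (0.3000·925 + 0.3750·700 + 0.8500·775) / 0.56375 = 1198.75 / 0.56375 ≈ 2126.39

x_2 = 1018.96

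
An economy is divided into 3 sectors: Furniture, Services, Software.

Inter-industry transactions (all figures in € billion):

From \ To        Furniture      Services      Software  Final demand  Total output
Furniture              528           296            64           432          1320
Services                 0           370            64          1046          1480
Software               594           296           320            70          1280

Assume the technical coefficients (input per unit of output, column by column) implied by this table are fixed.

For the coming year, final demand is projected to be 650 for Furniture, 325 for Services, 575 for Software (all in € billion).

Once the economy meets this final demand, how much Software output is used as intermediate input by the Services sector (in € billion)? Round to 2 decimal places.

Technical coefficients a_ij = z_ij / X_j:
  a_11 = 528/1320 = 0.40, a_21 = 0/1320 = 0.00, a_31 = 594/1320 = 0.45
  a_12 = 296/1480 = 0.20, a_22 = 370/1480 = 0.25, a_32 = 296/1480 = 0.20
  a_13 = 64/1280 = 0.05, a_23 = 64/1280 = 0.05, a_33 = 320/1280 = 0.25
I − A =
  [   0.60    -0.20    -0.05]
  [   0.00     0.75    -0.05]
  [  -0.45    -0.20     0.75]
Cofactors of I−A, C_ij = (−1)^(i+j)·(minor ij) (rows/columns in the sector order above):
  C_11 = (0.75)(0.75) − (-0.05)(-0.20) = 0.5525
  C_12 = −[(0.00)(0.75) − (-0.05)(-0.45)] = 0.0225
  C_13 = (0.00)(-0.20) − (0.75)(-0.45) = 0.3375
  C_21 = −[(-0.20)(0.75) − (-0.05)(-0.20)] = 0.1600
  C_22 = (0.60)(0.75) − (-0.05)(-0.45) = 0.4275
  C_23 = −[(0.60)(-0.20) − (-0.20)(-0.45)] = 0.2100
  C_31 = (-0.20)(-0.05) − (-0.05)(0.75) = 0.0475
  C_32 = −[(0.60)(-0.05) − (-0.05)(0.00)] = 0.0300
  C_33 = (0.60)(0.75) − (-0.20)(0.00) = 0.4500
det(I−A) = Σ_j (I−A)_1j·C_1j = (0.60)(0.5525) + (-0.20)(0.0225) + (-0.05)(0.3375) = 0.310125
adj(I−A) = Cᵀ =
  [ 0.5525   0.1600   0.0475]
  [ 0.0225   0.4275   0.0300]
  [ 0.3375   0.2100   0.4500]
(I − A)⁻¹ = adj(I−A) / det(I−A) ≈
  [   1.7815     0.5159     0.1532]
  [   0.0726     1.3785     0.0967]
  [   1.0883     0.6771     1.4510]
First solve x = (I − A)⁻¹ d = adj(I−A)·d / det(I−A); in particular x_2 = (0.0225·650 + 0.4275·325 + 0.0300·575) / 0.310125 = 170.8125 / 0.310125 ≈ 550.7860.
Intermediate flow from 3 to 2: z_32 = a_32 · x_2 = 0.20 × 170.8125 / 0.310125 = 34.1625 / 0.310125 ≈ 110.16.

z_32 = 110.16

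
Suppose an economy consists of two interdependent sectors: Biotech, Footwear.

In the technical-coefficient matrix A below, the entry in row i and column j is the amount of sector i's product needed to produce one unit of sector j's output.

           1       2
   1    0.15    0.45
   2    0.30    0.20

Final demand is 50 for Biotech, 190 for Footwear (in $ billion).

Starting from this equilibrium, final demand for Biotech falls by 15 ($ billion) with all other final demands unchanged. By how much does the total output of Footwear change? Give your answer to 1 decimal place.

I − A =
  [   0.85    -0.45]
  [  -0.30     0.80]
det(I−A) = (0.85)(0.80) − (-0.45)(-0.30) = 0.5450
adj(I−A) = [[0.80, 0.45], [0.30, 0.85]]
(I − A)⁻¹ = adj(I−A) / det(I−A) ≈
  [   1.4679     0.8257]
  [   0.5505     1.5596]
Δx = (I − A)⁻¹ Δd with Δd having -15 in the Biotech component and 0 elsewhere.
So Δx_2 = L_21 · (-15), where L_21 = adj(I−A)_21 / det(I−A) = 0.30 / 0.5450.
Δx_2 = 0.30 × (-15) / 0.5450 = -4.50 / 0.5450 ≈ -8.3.

Δx_2 = -8.3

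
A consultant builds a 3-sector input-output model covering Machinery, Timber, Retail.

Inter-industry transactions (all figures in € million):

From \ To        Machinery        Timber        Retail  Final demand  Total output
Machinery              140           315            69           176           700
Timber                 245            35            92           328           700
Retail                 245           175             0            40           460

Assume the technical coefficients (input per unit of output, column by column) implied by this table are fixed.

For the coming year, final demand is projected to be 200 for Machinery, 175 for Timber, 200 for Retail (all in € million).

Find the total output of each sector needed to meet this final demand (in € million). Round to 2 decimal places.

x_1 = 666.27, x_2 = 549.81, x_3 = 570.65

Technical coefficients a_ij = z_ij / X_j:
  a_11 = 140/700 = 0.20, a_21 = 245/700 = 0.35, a_31 = 245/700 = 0.35
  a_12 = 315/700 = 0.45, a_22 = 35/700 = 0.05, a_32 = 175/700 = 0.25
  a_13 = 69/460 = 0.15, a_23 = 92/460 = 0.20, a_33 = 0/460 = 0.00
I − A =
  [   0.80    -0.45    -0.15]
  [  -0.35     0.95    -0.20]
  [  -0.35    -0.25     1.00]
Cofactors of I−A, C_ij = (−1)^(i+j)·(minor ij) (rows/columns in the sector order above):
  C_11 = (0.95)(1.00) − (-0.20)(-0.25) = 0.9000
  C_12 = −[(-0.35)(1.00) − (-0.20)(-0.35)] = 0.4200
  C_13 = (-0.35)(-0.25) − (0.95)(-0.35) = 0.4200
  C_21 = −[(-0.45)(1.00) − (-0.15)(-0.25)] = 0.4875
  C_22 = (0.80)(1.00) − (-0.15)(-0.35) = 0.7475
  C_23 = −[(0.80)(-0.25) − (-0.45)(-0.35)] = 0.3575
  C_31 = (-0.45)(-0.20) − (-0.15)(0.95) = 0.2325
  C_32 = −[(0.80)(-0.20) − (-0.15)(-0.35)] = 0.2125
  C_33 = (0.80)(0.95) − (-0.45)(-0.35) = 0.6025
det(I−A) = Σ_j (I−A)_1j·C_1j = (0.80)(0.9000) + (-0.45)(0.4200) + (-0.15)(0.4200) = 0.4680
adj(I−A) = Cᵀ =
  [ 0.9000   0.4875   0.2325]
  [ 0.4200   0.7475   0.2125]
  [ 0.4200   0.3575   0.6025]
(I − A)⁻¹ = adj(I−A) / det(I−A) ≈
  [   1.9231     1.0417     0.4968]
  [   0.8974     1.5972     0.4541]
  [   0.8974     0.7639     1.2874]
x = (I − A)⁻¹ d = adj(I−A)·d / det(I−A), with det(I−A) = 0.4680:
  x_1 = (0.9000·200 + 0.4875·175 + 0.2325·200) / 0.4680 = 311.8125 / 0.4680 ≈ 666.27
  x_2 = (0.4200·200 + 0.7475·175 + 0.2125·200) / 0.4680 = 257.3125 / 0.4680 ≈ 549.81
  x_3 = (0.4200·200 + 0.3575·175 + 0.6025·200) / 0.4680 = 267.0625 / 0.4680 ≈ 570.65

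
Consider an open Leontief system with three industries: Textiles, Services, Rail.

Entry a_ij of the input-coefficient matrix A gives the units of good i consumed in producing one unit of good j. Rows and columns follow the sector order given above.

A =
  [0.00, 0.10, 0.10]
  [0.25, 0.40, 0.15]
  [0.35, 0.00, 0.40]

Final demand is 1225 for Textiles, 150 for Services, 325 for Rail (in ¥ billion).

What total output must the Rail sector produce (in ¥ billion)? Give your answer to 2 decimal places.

I − A =
  [   1.00    -0.10    -0.10]
  [  -0.25     0.60    -0.15]
  [  -0.35     0.00     0.60]
Cofactors of I−A, C_ij = (−1)^(i+j)·(minor ij) (rows/columns in the sector order above):
  C_11 = (0.60)(0.60) − (-0.15)(0.00) = 0.3600
  C_12 = −[(-0.25)(0.60) − (-0.15)(-0.35)] = 0.2025
  C_13 = (-0.25)(0.00) − (0.60)(-0.35) = 0.2100
  C_21 = −[(-0.10)(0.60) − (-0.10)(0.00)] = 0.0600
  C_22 = (1.00)(0.60) − (-0.10)(-0.35) = 0.5650
  C_23 = −[(1.00)(0.00) − (-0.10)(-0.35)] = 0.0350
  C_31 = (-0.10)(-0.15) − (-0.10)(0.60) = 0.0750
  C_32 = −[(1.00)(-0.15) − (-0.10)(-0.25)] = 0.1750
  C_33 = (1.00)(0.60) − (-0.10)(-0.25) = 0.5750
det(I−A) = Σ_j (I−A)_1j·C_1j = (1.00)(0.3600) + (-0.10)(0.2025) + (-0.10)(0.2100) = 0.31875
adj(I−A) = Cᵀ =
  [ 0.3600   0.0600   0.0750]
  [ 0.2025   0.5650   0.1750]
  [ 0.2100   0.0350   0.5750]
(I − A)⁻¹ = adj(I−A) / det(I−A) ≈
  [   1.1294     0.1882     0.2353]
  [   0.6353     1.7725     0.5490]
  [   0.6588     0.1098     1.8039]
x = (I − A)⁻¹ d = adj(I−A)·d / det(I−A), with det(I−A) = 0.31875:
  x_T = (0.3600·1225 + 0.0600·150 + 0.0750·325) / 0.31875 = 474.375 / 0.31875 ≈ 1488.24
  x_S = (0.2025·1225 + 0.5650·150 + 0.1750·325) / 0.31875 = 389.6875 / 0.31875 ≈ 1222.55
  x_R = (0.2100·1225 + 0.0350·150 + 0.5750·325) / 0.31875 = 449.375 / 0.31875 ≈ 1409.80

x_R = 1409.80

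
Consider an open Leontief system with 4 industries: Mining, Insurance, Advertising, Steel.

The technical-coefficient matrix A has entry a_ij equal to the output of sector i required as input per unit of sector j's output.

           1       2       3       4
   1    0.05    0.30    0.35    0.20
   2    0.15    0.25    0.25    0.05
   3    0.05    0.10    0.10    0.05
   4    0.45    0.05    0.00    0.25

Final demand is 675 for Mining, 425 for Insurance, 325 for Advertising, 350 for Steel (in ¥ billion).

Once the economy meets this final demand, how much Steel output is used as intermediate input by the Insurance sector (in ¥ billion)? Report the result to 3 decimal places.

z_42 = 61.567

I − A =
  [   0.95    -0.30    -0.35    -0.20]
  [  -0.15     0.75    -0.25    -0.05]
  [  -0.05    -0.10     0.90    -0.05]
  [  -0.45    -0.05     0.00     0.75]
Compute the cofactors C_ij = (−1)^(i+j)·(3×3 minor ij) of I−A; the adjugate is their transpose:
adj(I−A) = Cᵀ =
  [ 0.484625   0.238625   0.254750   0.162125]
  [ 0.136500   0.539250   0.202875   0.085875]
  [ 0.058750   0.083125   0.422500   0.049375]
  [ 0.299875   0.179125   0.166375   0.554875]
det(I−A) = Σ_j (I−A)_1j·C_1j = (0.95)(0.484625) + (-0.30)(0.136500) + (-0.35)(0.058750) + (-0.20)(0.299875) = 0.33890625
(I − A)⁻¹ = adj(I−A) / det(I−A) ≈
  [   1.4300     0.7041     0.7517     0.4784]
  [   0.4028     1.5911     0.5986     0.2534]
  [   0.1734     0.2453     1.2467     0.1457]
  [   0.8848     0.5285     0.4909     1.6373]
First solve x = (I − A)⁻¹ d = adj(I−A)·d / det(I−A); in particular x_2 = (0.136500·675 + 0.539250·425 + 0.202875·325 + 0.085875·350) / 0.33890625 = 417.309375 / 0.33890625 ≈ 1231.34163.
Intermediate flow from 4 to 2: z_42 = a_42 · x_2 = 0.05 × 417.309375 / 0.33890625 = 20.86546875 / 0.33890625 ≈ 61.567.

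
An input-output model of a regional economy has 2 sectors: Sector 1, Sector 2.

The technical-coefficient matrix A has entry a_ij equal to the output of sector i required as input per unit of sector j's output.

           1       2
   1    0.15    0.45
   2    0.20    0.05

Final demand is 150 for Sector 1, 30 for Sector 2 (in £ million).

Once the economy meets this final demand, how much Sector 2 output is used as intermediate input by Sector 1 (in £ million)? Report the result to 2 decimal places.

z_21 = 43.48

I − A =
  [   0.85    -0.45]
  [  -0.20     0.95]
det(I−A) = (0.85)(0.95) − (-0.45)(-0.20) = 0.7175
adj(I−A) = [[0.95, 0.45], [0.20, 0.85]]
(I − A)⁻¹ = adj(I−A) / det(I−A) ≈
  [   1.3240     0.6272]
  [   0.2787     1.1847]
First solve x = (I − A)⁻¹ d = adj(I−A)·d / det(I−A); in particular x_1 = (0.95·150 + 0.45·30) / 0.7175 = 156.00 / 0.7175 ≈ 217.4216.
Intermediate flow from 2 to 1: z_21 = a_21 · x_1 = 0.20 × 156.00 / 0.7175 = 31.20 / 0.7175 ≈ 43.48.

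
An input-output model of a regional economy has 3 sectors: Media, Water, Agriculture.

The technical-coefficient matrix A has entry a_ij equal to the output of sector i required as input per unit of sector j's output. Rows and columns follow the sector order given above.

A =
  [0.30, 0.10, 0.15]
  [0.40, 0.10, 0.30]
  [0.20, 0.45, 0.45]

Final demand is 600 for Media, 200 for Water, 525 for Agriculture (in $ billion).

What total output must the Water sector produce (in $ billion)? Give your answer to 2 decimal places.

x_W = 2239.71

I − A =
  [   0.70    -0.10    -0.15]
  [  -0.40     0.90    -0.30]
  [  -0.20    -0.45     0.55]
Cofactors of I−A, C_ij = (−1)^(i+j)·(minor ij) (rows/columns in the sector order above):
  C_11 = (0.90)(0.55) − (-0.30)(-0.45) = 0.3600
  C_12 = −[(-0.40)(0.55) − (-0.30)(-0.20)] = 0.2800
  C_13 = (-0.40)(-0.45) − (0.90)(-0.20) = 0.3600
  C_21 = −[(-0.10)(0.55) − (-0.15)(-0.45)] = 0.1225
  C_22 = (0.70)(0.55) − (-0.15)(-0.20) = 0.3550
  C_23 = −[(0.70)(-0.45) − (-0.10)(-0.20)] = 0.3350
  C_31 = (-0.10)(-0.30) − (-0.15)(0.90) = 0.1650
  C_32 = −[(0.70)(-0.30) − (-0.15)(-0.40)] = 0.2700
  C_33 = (0.70)(0.90) − (-0.10)(-0.40) = 0.5900
det(I−A) = Σ_j (I−A)_1j·C_1j = (0.70)(0.3600) + (-0.10)(0.2800) + (-0.15)(0.3600) = 0.1700
adj(I−A) = Cᵀ =
  [ 0.3600   0.1225   0.1650]
  [ 0.2800   0.3550   0.2700]
  [ 0.3600   0.3350   0.5900]
(I − A)⁻¹ = adj(I−A) / det(I−A) ≈
  [   2.1176     0.7206     0.9706]
  [   1.6471     2.0882     1.5882]
  [   2.1176     1.9706     3.4706]
x = (I − A)⁻¹ d = adj(I−A)·d / det(I−A), with det(I−A) = 0.1700:
  x_M = (0.3600·600 + 0.1225·200 + 0.1650·525) / 0.1700 = 327.125 / 0.1700 ≈ 1924.26
  x_W = (0.2800·600 + 0.3550·200 + 0.2700·525) / 0.1700 = 380.75 / 0.1700 ≈ 2239.71
  x_A = (0.3600·600 + 0.3350·200 + 0.5900·525) / 0.1700 = 592.75 / 0.1700 ≈ 3486.76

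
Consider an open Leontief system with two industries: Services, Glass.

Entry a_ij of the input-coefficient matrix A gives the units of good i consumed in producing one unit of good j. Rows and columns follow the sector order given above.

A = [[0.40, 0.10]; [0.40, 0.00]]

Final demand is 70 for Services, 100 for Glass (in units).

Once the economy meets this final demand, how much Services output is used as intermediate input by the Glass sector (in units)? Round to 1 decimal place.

z_SG = 15.7

I − A =
  [   0.60    -0.10]
  [  -0.40     1.00]
det(I−A) = (0.60)(1.00) − (-0.10)(-0.40) = 0.5600
adj(I−A) = [[1.00, 0.10], [0.40, 0.60]]
(I − A)⁻¹ = adj(I−A) / det(I−A) ≈
  [   1.7857     0.1786]
  [   0.7143     1.0714]
First solve x = (I − A)⁻¹ d = adj(I−A)·d / det(I−A); in particular x_G = (0.40·70 + 0.60·100) / 0.5600 = 88.00 / 0.5600 ≈ 157.143.
Intermediate flow from S to G: z_SG = a_SG · x_G = 0.10 × 88.00 / 0.5600 = 8.80 / 0.5600 ≈ 15.7.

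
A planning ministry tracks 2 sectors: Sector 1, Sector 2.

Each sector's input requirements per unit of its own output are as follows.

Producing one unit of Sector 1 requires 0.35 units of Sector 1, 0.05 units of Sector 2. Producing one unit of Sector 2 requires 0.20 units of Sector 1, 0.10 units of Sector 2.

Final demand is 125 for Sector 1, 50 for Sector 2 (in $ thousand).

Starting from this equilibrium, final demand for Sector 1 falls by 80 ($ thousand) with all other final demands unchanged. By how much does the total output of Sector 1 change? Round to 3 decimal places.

I − A =
  [   0.65    -0.20]
  [  -0.05     0.90]
det(I−A) = (0.65)(0.90) − (-0.20)(-0.05) = 0.5750
adj(I−A) = [[0.90, 0.20], [0.05, 0.65]]
(I − A)⁻¹ = adj(I−A) / det(I−A) ≈
  [   1.5652     0.3478]
  [   0.0870     1.1304]
Δx = (I − A)⁻¹ Δd with Δd having -80 in the Sector 1 component and 0 elsewhere.
So Δx_1 = L_11 · (-80), where L_11 = adj(I−A)_11 / det(I−A) = 0.90 / 0.5750.
Δx_1 = 0.90 × (-80) / 0.5750 = -72.00 / 0.5750 ≈ -125.217.

Δx_1 = -125.217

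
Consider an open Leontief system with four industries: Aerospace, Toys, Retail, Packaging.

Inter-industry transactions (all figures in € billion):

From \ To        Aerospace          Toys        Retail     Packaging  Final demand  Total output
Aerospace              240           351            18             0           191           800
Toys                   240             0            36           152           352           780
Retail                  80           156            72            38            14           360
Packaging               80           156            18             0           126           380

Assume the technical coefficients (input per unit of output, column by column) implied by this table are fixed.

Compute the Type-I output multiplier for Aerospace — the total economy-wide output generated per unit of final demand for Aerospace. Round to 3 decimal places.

m_1 = 3.642

Technical coefficients a_ij = z_ij / X_j:
  a_11 = 240/800 = 0.30, a_21 = 240/800 = 0.30, a_31 = 80/800 = 0.10, a_41 = 80/800 = 0.10
  a_12 = 351/780 = 0.45, a_22 = 0/780 = 0.00, a_32 = 156/780 = 0.20, a_42 = 156/780 = 0.20
  a_13 = 18/360 = 0.05, a_23 = 36/360 = 0.10, a_33 = 72/360 = 0.20, a_43 = 18/360 = 0.05
  a_14 = 0/380 = 0.00, a_24 = 152/380 = 0.40, a_34 = 38/380 = 0.10, a_44 = 0/380 = 0.00
I − A =
  [   0.70    -0.45    -0.05     0.00]
  [  -0.30     1.00    -0.10    -0.40]
  [  -0.10    -0.20     0.80    -0.10]
  [  -0.10    -0.20    -0.05     1.00]
Compute the cofactors C_ij = (−1)^(i+j)·(3×3 minor ij) of I−A; the adjugate is their transpose:
adj(I−A) = Cᵀ =
  [ 0.70500   0.36875   0.10000   0.15750]
  [ 0.28350   0.55100   0.10100   0.23050]
  [ 0.17600   0.20350   0.49100   0.13050]
  [ 0.13600   0.15725   0.05475   0.42550]
det(I−A) = Σ_j (I−A)_1j·C_1j = (0.70)(0.70500) + (-0.45)(0.28350) + (-0.05)(0.17600) + (0.00)(0.13600) = 0.357125
(I − A)⁻¹ = adj(I−A) / det(I−A) ≈
  [   1.9741     1.0326     0.2800     0.4410]
  [   0.7938     1.5429     0.2828     0.6454]
  [   0.4928     0.5698     1.3749     0.3654]
  [   0.3808     0.4403     0.1533     1.1915]
The output multiplier for sector j is the column-j sum of the Leontief inverse (I − A)⁻¹ = adj(I−A) / det(I−A).
Column 1 of adj(I−A): (0.70500, 0.28350, 0.17600, 0.13600); det(I−A) = 0.357125.
m_1 = (0.70500 + 0.28350 + 0.17600 + 0.13600) / 0.357125 = 1.3005 / 0.357125 ≈ 3.642.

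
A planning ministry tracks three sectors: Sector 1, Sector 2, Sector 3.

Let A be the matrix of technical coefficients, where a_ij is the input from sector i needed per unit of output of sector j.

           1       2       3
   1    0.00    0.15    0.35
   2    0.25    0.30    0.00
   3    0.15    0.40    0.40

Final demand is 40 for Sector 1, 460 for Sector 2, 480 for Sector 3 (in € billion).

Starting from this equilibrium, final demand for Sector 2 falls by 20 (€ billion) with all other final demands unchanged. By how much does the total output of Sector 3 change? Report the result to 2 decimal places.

I − A =
  [   1.00    -0.15    -0.35]
  [  -0.25     0.70     0.00]
  [  -0.15    -0.40     0.60]
Cofactors of I−A, C_ij = (−1)^(i+j)·(minor ij) (rows/columns in the sector order above):
  C_11 = (0.70)(0.60) − (0.00)(-0.40) = 0.4200
  C_12 = −[(-0.25)(0.60) − (0.00)(-0.15)] = 0.1500
  C_13 = (-0.25)(-0.40) − (0.70)(-0.15) = 0.2050
  C_21 = −[(-0.15)(0.60) − (-0.35)(-0.40)] = 0.2300
  C_22 = (1.00)(0.60) − (-0.35)(-0.15) = 0.5475
  C_23 = −[(1.00)(-0.40) − (-0.15)(-0.15)] = 0.4225
  C_31 = (-0.15)(0.00) − (-0.35)(0.70) = 0.2450
  C_32 = −[(1.00)(0.00) − (-0.35)(-0.25)] = 0.0875
  C_33 = (1.00)(0.70) − (-0.15)(-0.25) = 0.6625
det(I−A) = Σ_j (I−A)_1j·C_1j = (1.00)(0.4200) + (-0.15)(0.1500) + (-0.35)(0.2050) = 0.32575
adj(I−A) = Cᵀ =
  [ 0.4200   0.2300   0.2450]
  [ 0.1500   0.5475   0.0875]
  [ 0.2050   0.4225   0.6625]
(I − A)⁻¹ = adj(I−A) / det(I−A) ≈
  [   1.2893     0.7061     0.7521]
  [   0.4605     1.6807     0.2686]
  [   0.6293     1.2970     2.0338]
Δx = (I − A)⁻¹ Δd with Δd having -20 in the Sector 2 component and 0 elsewhere.
So Δx_3 = L_32 · (-20), where L_32 = adj(I−A)_32 / det(I−A) = 0.4225 / 0.32575.
Δx_3 = 0.4225 × (-20) / 0.32575 = -8.45 / 0.32575 ≈ -25.94.

Δx_3 = -25.94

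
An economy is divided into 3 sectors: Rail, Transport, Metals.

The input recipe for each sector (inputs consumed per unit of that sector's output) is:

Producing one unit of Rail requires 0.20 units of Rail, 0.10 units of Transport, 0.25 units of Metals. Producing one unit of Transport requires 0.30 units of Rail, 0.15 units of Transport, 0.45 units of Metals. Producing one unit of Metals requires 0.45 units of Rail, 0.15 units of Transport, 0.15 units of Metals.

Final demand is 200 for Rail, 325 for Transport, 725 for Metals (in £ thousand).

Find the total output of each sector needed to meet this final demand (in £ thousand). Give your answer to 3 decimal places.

I − A =
  [   0.80    -0.30    -0.45]
  [  -0.10     0.85    -0.15]
  [  -0.25    -0.45     0.85]
Cofactors of I−A, C_ij = (−1)^(i+j)·(minor ij) (rows/columns in the sector order above):
  C_11 = (0.85)(0.85) − (-0.15)(-0.45) = 0.6550
  C_12 = −[(-0.10)(0.85) − (-0.15)(-0.25)] = 0.1225
  C_13 = (-0.10)(-0.45) − (0.85)(-0.25) = 0.2575
  C_21 = −[(-0.30)(0.85) − (-0.45)(-0.45)] = 0.4575
  C_22 = (0.80)(0.85) − (-0.45)(-0.25) = 0.5675
  C_23 = −[(0.80)(-0.45) − (-0.30)(-0.25)] = 0.4350
  C_31 = (-0.30)(-0.15) − (-0.45)(0.85) = 0.4275
  C_32 = −[(0.80)(-0.15) − (-0.45)(-0.10)] = 0.1650
  C_33 = (0.80)(0.85) − (-0.30)(-0.10) = 0.6500
det(I−A) = Σ_j (I−A)_1j·C_1j = (0.80)(0.6550) + (-0.30)(0.1225) + (-0.45)(0.2575) = 0.371375
adj(I−A) = Cᵀ =
  [ 0.6550   0.4575   0.4275]
  [ 0.1225   0.5675   0.1650]
  [ 0.2575   0.4350   0.6500]
(I − A)⁻¹ = adj(I−A) / det(I−A) ≈
  [   1.7637     1.2319     1.1511]
  [   0.3299     1.5281     0.4443]
  [   0.6934     1.1713     1.7503]
x = (I − A)⁻¹ d = adj(I−A)·d / det(I−A), with det(I−A) = 0.371375:
  x_R = (0.6550·200 + 0.4575·325 + 0.4275·725) / 0.371375 = 589.625 / 0.371375 ≈ 1587.681
  x_T = (0.1225·200 + 0.5675·325 + 0.1650·725) / 0.371375 = 328.5625 / 0.371375 ≈ 884.719
  x_M = (0.2575·200 + 0.4350·325 + 0.6500·725) / 0.371375 = 664.125 / 0.371375 ≈ 1788.287

x_R = 1587.681, x_T = 884.719, x_M = 1788.287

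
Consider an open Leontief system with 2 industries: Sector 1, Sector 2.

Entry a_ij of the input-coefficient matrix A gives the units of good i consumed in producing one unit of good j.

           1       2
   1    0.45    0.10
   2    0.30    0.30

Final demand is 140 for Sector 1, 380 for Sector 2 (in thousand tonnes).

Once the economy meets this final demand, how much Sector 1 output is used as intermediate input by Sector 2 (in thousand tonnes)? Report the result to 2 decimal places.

z_12 = 70.70

I − A =
  [   0.55    -0.10]
  [  -0.30     0.70]
det(I−A) = (0.55)(0.70) − (-0.10)(-0.30) = 0.3550
adj(I−A) = [[0.70, 0.10], [0.30, 0.55]]
(I − A)⁻¹ = adj(I−A) / det(I−A) ≈
  [   1.9718     0.2817]
  [   0.8451     1.5493]
First solve x = (I − A)⁻¹ d = adj(I−A)·d / det(I−A); in particular x_2 = (0.30·140 + 0.55·380) / 0.3550 = 251.00 / 0.3550 ≈ 707.0423.
Intermediate flow from 1 to 2: z_12 = a_12 · x_2 = 0.10 × 251.00 / 0.3550 = 25.10 / 0.3550 ≈ 70.70.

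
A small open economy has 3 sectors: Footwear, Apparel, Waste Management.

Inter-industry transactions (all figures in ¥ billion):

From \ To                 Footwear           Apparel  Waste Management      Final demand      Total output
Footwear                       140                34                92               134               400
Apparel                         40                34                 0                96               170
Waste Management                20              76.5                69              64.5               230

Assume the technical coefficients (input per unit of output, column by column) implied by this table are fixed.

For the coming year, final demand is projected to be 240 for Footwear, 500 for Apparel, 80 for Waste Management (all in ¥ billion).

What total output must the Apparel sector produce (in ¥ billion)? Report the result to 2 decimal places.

x_A = 751.58

Technical coefficients a_ij = z_ij / X_j:
  a_FF = 140/400 = 0.35, a_AF = 40/400 = 0.10, a_WF = 20/400 = 0.05
  a_FA = 34/170 = 0.20, a_AA = 34/170 = 0.20, a_WA = 76.5/170 = 0.45
  a_FW = 92/230 = 0.40, a_AW = 0/230 = 0.00, a_WW = 69/230 = 0.30
I − A =
  [   0.65    -0.20    -0.40]
  [  -0.10     0.80     0.00]
  [  -0.05    -0.45     0.70]
Cofactors of I−A, C_ij = (−1)^(i+j)·(minor ij) (rows/columns in the sector order above):
  C_11 = (0.80)(0.70) − (0.00)(-0.45) = 0.5600
  C_12 = −[(-0.10)(0.70) − (0.00)(-0.05)] = 0.0700
  C_13 = (-0.10)(-0.45) − (0.80)(-0.05) = 0.0850
  C_21 = −[(-0.20)(0.70) − (-0.40)(-0.45)] = 0.3200
  C_22 = (0.65)(0.70) − (-0.40)(-0.05) = 0.4350
  C_23 = −[(0.65)(-0.45) − (-0.20)(-0.05)] = 0.3025
  C_31 = (-0.20)(0.00) − (-0.40)(0.80) = 0.3200
  C_32 = −[(0.65)(0.00) − (-0.40)(-0.10)] = 0.0400
  C_33 = (0.65)(0.80) − (-0.20)(-0.10) = 0.5000
det(I−A) = Σ_j (I−A)_1j·C_1j = (0.65)(0.5600) + (-0.20)(0.0700) + (-0.40)(0.0850) = 0.3160
adj(I−A) = Cᵀ =
  [ 0.5600   0.3200   0.3200]
  [ 0.0700   0.4350   0.0400]
  [ 0.0850   0.3025   0.5000]
(I − A)⁻¹ = adj(I−A) / det(I−A) ≈
  [   1.7722     1.0127     1.0127]
  [   0.2215     1.3766     0.1266]
  [   0.2690     0.9573     1.5823]
x = (I − A)⁻¹ d = adj(I−A)·d / det(I−A), with det(I−A) = 0.3160:
  x_F = (0.5600·240 + 0.3200·500 + 0.3200·80) / 0.3160 = 320.00 / 0.3160 ≈ 1012.66
  x_A = (0.0700·240 + 0.4350·500 + 0.0400·80) / 0.3160 = 237.50 / 0.3160 ≈ 751.58
  x_W = (0.0850·240 + 0.3025·500 + 0.5000·80) / 0.3160 = 211.65 / 0.3160 ≈ 669.78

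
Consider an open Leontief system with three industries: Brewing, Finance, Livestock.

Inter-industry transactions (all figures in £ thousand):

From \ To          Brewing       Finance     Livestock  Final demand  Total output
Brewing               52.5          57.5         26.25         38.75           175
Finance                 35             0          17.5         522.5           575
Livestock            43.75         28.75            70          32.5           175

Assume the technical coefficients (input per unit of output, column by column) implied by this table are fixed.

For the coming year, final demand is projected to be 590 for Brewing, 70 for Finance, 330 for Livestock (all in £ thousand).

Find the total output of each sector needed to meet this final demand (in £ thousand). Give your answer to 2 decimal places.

x_1 = 1125.55, x_2 = 400.34, x_3 = 1052.34

Technical coefficients a_ij = z_ij / X_j:
  a_11 = 52.5/175 = 0.30, a_21 = 35/175 = 0.20, a_31 = 43.75/175 = 0.25
  a_12 = 57.5/575 = 0.10, a_22 = 0/575 = 0.00, a_32 = 28.75/575 = 0.05
  a_13 = 26.25/175 = 0.15, a_23 = 17.5/175 = 0.10, a_33 = 70/175 = 0.40
I − A =
  [   0.70    -0.10    -0.15]
  [  -0.20     1.00    -0.10]
  [  -0.25    -0.05     0.60]
Cofactors of I−A, C_ij = (−1)^(i+j)·(minor ij) (rows/columns in the sector order above):
  C_11 = (1.00)(0.60) − (-0.10)(-0.05) = 0.5950
  C_12 = −[(-0.20)(0.60) − (-0.10)(-0.25)] = 0.1450
  C_13 = (-0.20)(-0.05) − (1.00)(-0.25) = 0.2600
  C_21 = −[(-0.10)(0.60) − (-0.15)(-0.05)] = 0.0675
  C_22 = (0.70)(0.60) − (-0.15)(-0.25) = 0.3825
  C_23 = −[(0.70)(-0.05) − (-0.10)(-0.25)] = 0.0600
  C_31 = (-0.10)(-0.10) − (-0.15)(1.00) = 0.1600
  C_32 = −[(0.70)(-0.10) − (-0.15)(-0.20)] = 0.1000
  C_33 = (0.70)(1.00) − (-0.10)(-0.20) = 0.6800
det(I−A) = Σ_j (I−A)_1j·C_1j = (0.70)(0.5950) + (-0.10)(0.1450) + (-0.15)(0.2600) = 0.3630
adj(I−A) = Cᵀ =
  [ 0.5950   0.0675   0.1600]
  [ 0.1450   0.3825   0.1000]
  [ 0.2600   0.0600   0.6800]
(I − A)⁻¹ = adj(I−A) / det(I−A) ≈
  [   1.6391     0.1860     0.4408]
  [   0.3994     1.0537     0.2755]
  [   0.7163     0.1653     1.8733]
x = (I − A)⁻¹ d = adj(I−A)·d / det(I−A), with det(I−A) = 0.3630:
  x_1 = (0.5950·590 + 0.0675·70 + 0.1600·330) / 0.3630 = 408.575 / 0.3630 ≈ 1125.55
  x_2 = (0.1450·590 + 0.3825·70 + 0.1000·330) / 0.3630 = 145.325 / 0.3630 ≈ 400.34
  x_3 = (0.2600·590 + 0.0600·70 + 0.6800·330) / 0.3630 = 382.00 / 0.3630 ≈ 1052.34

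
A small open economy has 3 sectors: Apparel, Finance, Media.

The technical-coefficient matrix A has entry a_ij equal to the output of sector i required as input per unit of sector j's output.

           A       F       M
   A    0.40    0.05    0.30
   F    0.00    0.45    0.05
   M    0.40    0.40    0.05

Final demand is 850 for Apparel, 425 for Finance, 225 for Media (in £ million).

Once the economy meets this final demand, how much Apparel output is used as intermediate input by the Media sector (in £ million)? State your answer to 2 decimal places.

z_AM = 475.59

I − A =
  [   0.60    -0.05    -0.30]
  [   0.00     0.55    -0.05]
  [  -0.40    -0.40     0.95]
Cofactors of I−A, C_ij = (−1)^(i+j)·(minor ij) (rows/columns in the sector order above):
  C_11 = (0.55)(0.95) − (-0.05)(-0.40) = 0.5025
  C_12 = −[(0.00)(0.95) − (-0.05)(-0.40)] = 0.0200
  C_13 = (0.00)(-0.40) − (0.55)(-0.40) = 0.2200
  C_21 = −[(-0.05)(0.95) − (-0.30)(-0.40)] = 0.1675
  C_22 = (0.60)(0.95) − (-0.30)(-0.40) = 0.4500
  C_23 = −[(0.60)(-0.40) − (-0.05)(-0.40)] = 0.2600
  C_31 = (-0.05)(-0.05) − (-0.30)(0.55) = 0.1675
  C_32 = −[(0.60)(-0.05) − (-0.30)(0.00)] = 0.0300
  C_33 = (0.60)(0.55) − (-0.05)(0.00) = 0.3300
det(I−A) = Σ_j (I−A)_1j·C_1j = (0.60)(0.5025) + (-0.05)(0.0200) + (-0.30)(0.2200) = 0.2345
adj(I−A) = Cᵀ =
  [ 0.5025   0.1675   0.1675]
  [ 0.0200   0.4500   0.0300]
  [ 0.2200   0.2600   0.3300]
(I − A)⁻¹ = adj(I−A) / det(I−A) ≈
  [   2.1429     0.7143     0.7143]
  [   0.0853     1.9190     0.1279]
  [   0.9382     1.1087     1.4072]
First solve x = (I − A)⁻¹ d = adj(I−A)·d / det(I−A); in particular x_M = (0.2200·850 + 0.2600·425 + 0.3300·225) / 0.2345 = 371.75 / 0.2345 ≈ 1585.2878.
Intermediate flow from A to M: z_AM = a_AM · x_M = 0.30 × 371.75 / 0.2345 = 111.525 / 0.2345 ≈ 475.59.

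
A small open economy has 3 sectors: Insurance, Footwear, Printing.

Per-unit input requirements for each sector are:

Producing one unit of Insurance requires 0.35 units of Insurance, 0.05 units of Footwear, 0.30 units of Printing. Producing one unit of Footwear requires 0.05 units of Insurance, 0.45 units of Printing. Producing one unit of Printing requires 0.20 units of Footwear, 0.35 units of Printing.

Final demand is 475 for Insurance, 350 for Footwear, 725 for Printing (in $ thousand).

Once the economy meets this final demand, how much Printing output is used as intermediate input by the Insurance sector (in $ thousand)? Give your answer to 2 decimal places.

I − A =
  [   0.65    -0.05     0.00]
  [  -0.05     1.00    -0.20]
  [  -0.30    -0.45     0.65]
Cofactors of I−A, C_ij = (−1)^(i+j)·(minor ij) (rows/columns in the sector order above):
  C_11 = (1.00)(0.65) − (-0.20)(-0.45) = 0.5600
  C_12 = −[(-0.05)(0.65) − (-0.20)(-0.30)] = 0.0925
  C_13 = (-0.05)(-0.45) − (1.00)(-0.30) = 0.3225
  C_21 = −[(-0.05)(0.65) − (0.00)(-0.45)] = 0.0325
  C_22 = (0.65)(0.65) − (0.00)(-0.30) = 0.4225
  C_23 = −[(0.65)(-0.45) − (-0.05)(-0.30)] = 0.3075
  C_31 = (-0.05)(-0.20) − (0.00)(1.00) = 0.0100
  C_32 = −[(0.65)(-0.20) − (0.00)(-0.05)] = 0.1300
  C_33 = (0.65)(1.00) − (-0.05)(-0.05) = 0.6475
det(I−A) = Σ_j (I−A)_1j·C_1j = (0.65)(0.5600) + (-0.05)(0.0925) + (0.00)(0.3225) = 0.359375
adj(I−A) = Cᵀ =
  [ 0.5600   0.0325   0.0100]
  [ 0.0925   0.4225   0.1300]
  [ 0.3225   0.3075   0.6475]
(I − A)⁻¹ = adj(I−A) / det(I−A) ≈
  [   1.5583     0.0904     0.0278]
  [   0.2574     1.1757     0.3617]
  [   0.8974     0.8557     1.8017]
First solve x = (I − A)⁻¹ d = adj(I−A)·d / det(I−A); in particular x_1 = (0.5600·475 + 0.0325·350 + 0.0100·725) / 0.359375 = 284.625 / 0.359375 = 792.0000.
Intermediate flow from 3 to 1: z_31 = a_31 · x_1 = 0.30 × 284.625 / 0.359375 = 85.3875 / 0.359375 = 237.60.

z_31 = 237.60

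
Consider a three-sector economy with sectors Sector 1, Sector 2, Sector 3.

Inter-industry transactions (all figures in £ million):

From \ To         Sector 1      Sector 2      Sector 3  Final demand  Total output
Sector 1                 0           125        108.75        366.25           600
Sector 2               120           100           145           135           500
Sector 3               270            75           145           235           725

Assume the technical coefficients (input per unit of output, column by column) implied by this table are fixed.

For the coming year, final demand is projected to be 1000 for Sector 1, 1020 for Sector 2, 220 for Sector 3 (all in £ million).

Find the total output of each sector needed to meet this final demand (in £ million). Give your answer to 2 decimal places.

x_1 = 1788.04, x_2 = 2142.64, x_3 = 1682.52

Technical coefficients a_ij = z_ij / X_j:
  a_11 = 0/600 = 0.00, a_21 = 120/600 = 0.20, a_31 = 270/600 = 0.45
  a_12 = 125/500 = 0.25, a_22 = 100/500 = 0.20, a_32 = 75/500 = 0.15
  a_13 = 108.75/725 = 0.15, a_23 = 145/725 = 0.20, a_33 = 145/725 = 0.20
I − A =
  [   1.00    -0.25    -0.15]
  [  -0.20     0.80    -0.20]
  [  -0.45    -0.15     0.80]
Cofactors of I−A, C_ij = (−1)^(i+j)·(minor ij) (rows/columns in the sector order above):
  C_11 = (0.80)(0.80) − (-0.20)(-0.15) = 0.6100
  C_12 = −[(-0.20)(0.80) − (-0.20)(-0.45)] = 0.2500
  C_13 = (-0.20)(-0.15) − (0.80)(-0.45) = 0.3900
  C_21 = −[(-0.25)(0.80) − (-0.15)(-0.15)] = 0.2225
  C_22 = (1.00)(0.80) − (-0.15)(-0.45) = 0.7325
  C_23 = −[(1.00)(-0.15) − (-0.25)(-0.45)] = 0.2625
  C_31 = (-0.25)(-0.20) − (-0.15)(0.80) = 0.1700
  C_32 = −[(1.00)(-0.20) − (-0.15)(-0.20)] = 0.2300
  C_33 = (1.00)(0.80) − (-0.25)(-0.20) = 0.7500
det(I−A) = Σ_j (I−A)_1j·C_1j = (1.00)(0.6100) + (-0.25)(0.2500) + (-0.15)(0.3900) = 0.4890
adj(I−A) = Cᵀ =
  [ 0.6100   0.2225   0.1700]
  [ 0.2500   0.7325   0.2300]
  [ 0.3900   0.2625   0.7500]
(I − A)⁻¹ = adj(I−A) / det(I−A) ≈
  [   1.2474     0.4550     0.3476]
  [   0.5112     1.4980     0.4703]
  [   0.7975     0.5368     1.5337]
x = (I − A)⁻¹ d = adj(I−A)·d / det(I−A), with det(I−A) = 0.4890:
  x_1 = (0.6100·1000 + 0.2225·1020 + 0.1700·220) / 0.4890 = 874.35 / 0.4890 ≈ 1788.04
  x_2 = (0.2500·1000 + 0.7325·1020 + 0.2300·220) / 0.4890 = 1047.75 / 0.4890 ≈ 2142.64
  x_3 = (0.3900·1000 + 0.2625·1020 + 0.7500·220) / 0.4890 = 822.75 / 0.4890 ≈ 1682.52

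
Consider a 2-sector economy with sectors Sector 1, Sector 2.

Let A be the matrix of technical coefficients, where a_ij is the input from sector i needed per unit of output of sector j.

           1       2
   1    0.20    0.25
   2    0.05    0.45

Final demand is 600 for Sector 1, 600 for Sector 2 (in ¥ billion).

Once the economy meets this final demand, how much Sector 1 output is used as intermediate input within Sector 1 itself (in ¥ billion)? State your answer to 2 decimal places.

I − A =
  [   0.80    -0.25]
  [  -0.05     0.55]
det(I−A) = (0.80)(0.55) − (-0.25)(-0.05) = 0.4275
adj(I−A) = [[0.55, 0.25], [0.05, 0.80]]
(I − A)⁻¹ = adj(I−A) / det(I−A) ≈
  [   1.2865     0.5848]
  [   0.1170     1.8713]
First solve x = (I − A)⁻¹ d = adj(I−A)·d / det(I−A); in particular x_1 = (0.55·600 + 0.25·600) / 0.4275 = 480.00 / 0.4275 ≈ 1122.8070.
Intermediate flow from 1 to 1: z_11 = a_11 · x_1 = 0.20 × 480.00 / 0.4275 = 96.00 / 0.4275 ≈ 224.56.

z_11 = 224.56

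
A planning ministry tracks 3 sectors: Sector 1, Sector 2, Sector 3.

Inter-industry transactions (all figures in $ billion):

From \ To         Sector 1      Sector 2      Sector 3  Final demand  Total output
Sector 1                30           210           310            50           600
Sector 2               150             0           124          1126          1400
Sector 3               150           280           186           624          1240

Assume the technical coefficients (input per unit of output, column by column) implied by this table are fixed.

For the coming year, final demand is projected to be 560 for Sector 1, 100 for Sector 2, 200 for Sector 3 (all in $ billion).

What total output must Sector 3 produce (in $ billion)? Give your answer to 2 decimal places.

x_3 = 550.62

Technical coefficients a_ij = z_ij / X_j:
  a_11 = 30/600 = 0.05, a_21 = 150/600 = 0.25, a_31 = 150/600 = 0.25
  a_12 = 210/1400 = 0.15, a_22 = 0/1400 = 0.00, a_32 = 280/1400 = 0.20
  a_13 = 310/1240 = 0.25, a_23 = 124/1240 = 0.10, a_33 = 186/1240 = 0.15
I − A =
  [   0.95    -0.15    -0.25]
  [  -0.25     1.00    -0.10]
  [  -0.25    -0.20     0.85]
Cofactors of I−A, C_ij = (−1)^(i+j)·(minor ij) (rows/columns in the sector order above):
  C_11 = (1.00)(0.85) − (-0.10)(-0.20) = 0.8300
  C_12 = −[(-0.25)(0.85) − (-0.10)(-0.25)] = 0.2375
  C_13 = (-0.25)(-0.20) − (1.00)(-0.25) = 0.3000
  C_21 = −[(-0.15)(0.85) − (-0.25)(-0.20)] = 0.1775
  C_22 = (0.95)(0.85) − (-0.25)(-0.25) = 0.7450
  C_23 = −[(0.95)(-0.20) − (-0.15)(-0.25)] = 0.2275
  C_31 = (-0.15)(-0.10) − (-0.25)(1.00) = 0.2650
  C_32 = −[(0.95)(-0.10) − (-0.25)(-0.25)] = 0.1575
  C_33 = (0.95)(1.00) − (-0.15)(-0.25) = 0.9125
det(I−A) = Σ_j (I−A)_1j·C_1j = (0.95)(0.8300) + (-0.15)(0.2375) + (-0.25)(0.3000) = 0.677875
adj(I−A) = Cᵀ =
  [ 0.8300   0.1775   0.2650]
  [ 0.2375   0.7450   0.1575]
  [ 0.3000   0.2275   0.9125]
(I − A)⁻¹ = adj(I−A) / det(I−A) ≈
  [   1.2244     0.2618     0.3909]
  [   0.3504     1.0990     0.2323]
  [   0.4426     0.3356     1.3461]
x = (I − A)⁻¹ d = adj(I−A)·d / det(I−A), with det(I−A) = 0.677875:
  x_1 = (0.8300·560 + 0.1775·100 + 0.2650·200) / 0.677875 = 535.55 / 0.677875 ≈ 790.04
  x_2 = (0.2375·560 + 0.7450·100 + 0.1575·200) / 0.677875 = 239.00 / 0.677875 ≈ 352.57
  x_3 = (0.3000·560 + 0.2275·100 + 0.9125·200) / 0.677875 = 373.25 / 0.677875 ≈ 550.62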